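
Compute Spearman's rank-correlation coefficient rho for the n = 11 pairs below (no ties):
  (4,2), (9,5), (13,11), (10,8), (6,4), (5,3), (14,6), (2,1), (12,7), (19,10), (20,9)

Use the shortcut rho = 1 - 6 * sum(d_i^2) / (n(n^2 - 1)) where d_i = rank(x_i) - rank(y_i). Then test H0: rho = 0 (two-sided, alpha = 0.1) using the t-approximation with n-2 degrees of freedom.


Step 1: Rank x and y separately (midranks; no ties here).
rank(x): 4->2, 9->5, 13->8, 10->6, 6->4, 5->3, 14->9, 2->1, 12->7, 19->10, 20->11
rank(y): 2->2, 5->5, 11->11, 8->8, 4->4, 3->3, 6->6, 1->1, 7->7, 10->10, 9->9
Step 2: d_i = R_x(i) - R_y(i); compute d_i^2.
  (2-2)^2=0, (5-5)^2=0, (8-11)^2=9, (6-8)^2=4, (4-4)^2=0, (3-3)^2=0, (9-6)^2=9, (1-1)^2=0, (7-7)^2=0, (10-10)^2=0, (11-9)^2=4
sum(d^2) = 26.
Step 3: rho = 1 - 6*26 / (11*(11^2 - 1)) = 1 - 156/1320 = 0.881818.
Step 4: Under H0, t = rho * sqrt((n-2)/(1-rho^2)) = 5.6097 ~ t(9).
Step 5: Two-sided p-value from the t-distribution with 9 df = 0.000330.
Step 6: alpha = 0.1. reject H0.

rho = 0.8818, p = 0.000330, reject H0 at alpha = 0.1.


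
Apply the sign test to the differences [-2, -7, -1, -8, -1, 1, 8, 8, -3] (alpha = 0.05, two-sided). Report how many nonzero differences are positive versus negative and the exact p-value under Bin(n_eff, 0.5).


Step 1: Discard zero differences. Original n = 9; n_eff = number of nonzero differences = 9.
Nonzero differences (with sign): -2, -7, -1, -8, -1, +1, +8, +8, -3
Step 2: Count signs: positive = 3, negative = 6.
Step 3: Under H0: P(positive) = 0.5, so the number of positives S ~ Bin(9, 0.5).
Step 4: Two-sided exact p-value = sum of Bin(9,0.5) probabilities at or below the observed probability = 0.507812.
Step 5: alpha = 0.05. fail to reject H0.

n_eff = 9, pos = 3, neg = 6, p = 0.507812, fail to reject H0.


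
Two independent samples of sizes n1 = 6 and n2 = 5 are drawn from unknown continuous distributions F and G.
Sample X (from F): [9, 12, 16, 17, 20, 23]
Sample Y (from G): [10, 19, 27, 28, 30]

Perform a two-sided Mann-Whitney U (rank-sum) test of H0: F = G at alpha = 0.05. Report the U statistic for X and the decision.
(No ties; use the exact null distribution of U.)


Step 1: Combine and sort all 11 observations; assign midranks.
sorted (value, group): (9,X), (10,Y), (12,X), (16,X), (17,X), (19,Y), (20,X), (23,X), (27,Y), (28,Y), (30,Y)
ranks: 9->1, 10->2, 12->3, 16->4, 17->5, 19->6, 20->7, 23->8, 27->9, 28->10, 30->11
Step 2: Rank sum for X: R1 = 1 + 3 + 4 + 5 + 7 + 8 = 28.
Step 3: U_X = R1 - n1(n1+1)/2 = 28 - 6*7/2 = 28 - 21 = 7.
       U_Y = n1*n2 - U_X = 30 - 7 = 23.
Step 4: No ties, so the exact null distribution of U (based on enumerating the C(11,6) = 462 equally likely rank assignments) gives the two-sided p-value.
Step 5: p-value = 0.177489; compare to alpha = 0.05. fail to reject H0.

U_X = 7, p = 0.177489, fail to reject H0 at alpha = 0.05.


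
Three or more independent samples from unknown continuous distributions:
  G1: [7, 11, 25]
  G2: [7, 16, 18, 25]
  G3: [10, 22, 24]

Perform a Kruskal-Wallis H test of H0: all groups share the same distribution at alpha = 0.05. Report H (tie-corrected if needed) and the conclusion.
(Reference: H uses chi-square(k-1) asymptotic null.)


Step 1: Combine all N = 10 observations and assign midranks.
sorted (value, group, rank): (7,G1,1.5), (7,G2,1.5), (10,G3,3), (11,G1,4), (16,G2,5), (18,G2,6), (22,G3,7), (24,G3,8), (25,G1,9.5), (25,G2,9.5)
Step 2: Sum ranks within each group.
R_1 = 15 (n_1 = 3)
R_2 = 22 (n_2 = 4)
R_3 = 18 (n_3 = 3)
Step 3: H = 12/(N(N+1)) * sum(R_i^2/n_i) - 3(N+1)
     = 12/(10*11) * (15^2/3 + 22^2/4 + 18^2/3) - 3*11
     = 0.109091 * 304 - 33
     = 0.163636.
Step 4: Ties present; correction factor C = 1 - 12/(10^3 - 10) = 0.987879. Corrected H = 0.163636 / 0.987879 = 0.165644.
Step 5: Under H0, H ~ chi^2(2); p-value = 0.920515.
Step 6: alpha = 0.05. fail to reject H0.

H = 0.1656, df = 2, p = 0.920515, fail to reject H0.


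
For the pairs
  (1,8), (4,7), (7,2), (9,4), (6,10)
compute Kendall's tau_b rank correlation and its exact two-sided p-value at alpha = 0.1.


Step 1: Enumerate the 10 unordered pairs (i,j) with i<j and classify each by sign(x_j-x_i) * sign(y_j-y_i).
  (1,2):dx=+3,dy=-1->D; (1,3):dx=+6,dy=-6->D; (1,4):dx=+8,dy=-4->D; (1,5):dx=+5,dy=+2->C
  (2,3):dx=+3,dy=-5->D; (2,4):dx=+5,dy=-3->D; (2,5):dx=+2,dy=+3->C; (3,4):dx=+2,dy=+2->C
  (3,5):dx=-1,dy=+8->D; (4,5):dx=-3,dy=+6->D
Step 2: C = 3, D = 7, total pairs = 10.
Step 3: tau = (C - D)/(n(n-1)/2) = (3 - 7)/10 = -0.400000.
Step 4: Exact two-sided p-value (enumerate n! = 120 permutations of y under H0): p = 0.483333.
Step 5: alpha = 0.1. fail to reject H0.

tau_b = -0.4000 (C=3, D=7), p = 0.483333, fail to reject H0.


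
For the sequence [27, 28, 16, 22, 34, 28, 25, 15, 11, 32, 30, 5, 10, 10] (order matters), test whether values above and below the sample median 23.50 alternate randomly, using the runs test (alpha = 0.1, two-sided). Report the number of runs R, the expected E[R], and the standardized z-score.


Step 1: Compute median = 23.50; label A = above, B = below.
Labels in order: AABBAAABBAABBB  (n_A = 7, n_B = 7)
Step 2: Count runs R = 6.
Step 3: Under H0 (random ordering), E[R] = 2*n_A*n_B/(n_A+n_B) + 1 = 2*7*7/14 + 1 = 8.0000.
        Var[R] = 2*n_A*n_B*(2*n_A*n_B - n_A - n_B) / ((n_A+n_B)^2 * (n_A+n_B-1)) = 8232/2548 = 3.2308.
        SD[R] = 1.7974.
Step 4: Continuity-corrected z = (R + 0.5 - E[R]) / SD[R] = (6 + 0.5 - 8.0000) / 1.7974 = -0.8345.
Step 5: Two-sided p-value via normal approximation = 2*(1 - Phi(|z|)) = 0.403986.
Step 6: alpha = 0.1. fail to reject H0.

R = 6, z = -0.8345, p = 0.403986, fail to reject H0.


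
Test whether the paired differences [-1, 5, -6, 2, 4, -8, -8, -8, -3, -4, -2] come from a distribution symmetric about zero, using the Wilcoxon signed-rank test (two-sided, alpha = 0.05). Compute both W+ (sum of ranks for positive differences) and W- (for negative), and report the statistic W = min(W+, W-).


Step 1: Drop any zero differences (none here) and take |d_i|.
|d| = [1, 5, 6, 2, 4, 8, 8, 8, 3, 4, 2]
Step 2: Midrank |d_i| (ties get averaged ranks).
ranks: |1|->1, |5|->7, |6|->8, |2|->2.5, |4|->5.5, |8|->10, |8|->10, |8|->10, |3|->4, |4|->5.5, |2|->2.5
Step 3: Attach original signs; sum ranks with positive sign and with negative sign.
W+ = 7 + 2.5 + 5.5 = 15
W- = 1 + 8 + 10 + 10 + 10 + 4 + 5.5 + 2.5 = 51
(Check: W+ + W- = 66 should equal n(n+1)/2 = 66.)
Step 4: Test statistic W = min(W+, W-) = 15.
Step 5: Ties in |d|, so use the tie-corrected normal approximation.
        E[W] = n(n+1)/4 = 11*12/4 = 33.
        Tie groups: |d|=2 (t=2), |d|=4 (t=2), |d|=8 (t=3); sum(t^3 - t) = 36.
        Var[W] = n(n+1)(2n+1)/24 - sum(t^3-t)/48 = 3036/24 - 36/48 = 125.75.
        z = (W - E[W]) / sqrt(Var[W]) = (15 - 33) / 11.2138 = -1.6052.
        Two-sided p = 2*Phi(z) = 0.108458.
Step 6: alpha = 0.05. fail to reject H0.

W+ = 15, W- = 51, W = min = 15, p = 0.108458, fail to reject H0.


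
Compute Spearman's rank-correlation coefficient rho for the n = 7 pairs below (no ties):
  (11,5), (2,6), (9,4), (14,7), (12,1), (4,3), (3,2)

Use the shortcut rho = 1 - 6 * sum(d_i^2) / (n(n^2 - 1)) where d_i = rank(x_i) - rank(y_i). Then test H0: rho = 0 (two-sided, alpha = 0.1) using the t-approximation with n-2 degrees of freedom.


Step 1: Rank x and y separately (midranks; no ties here).
rank(x): 11->5, 2->1, 9->4, 14->7, 12->6, 4->3, 3->2
rank(y): 5->5, 6->6, 4->4, 7->7, 1->1, 3->3, 2->2
Step 2: d_i = R_x(i) - R_y(i); compute d_i^2.
  (5-5)^2=0, (1-6)^2=25, (4-4)^2=0, (7-7)^2=0, (6-1)^2=25, (3-3)^2=0, (2-2)^2=0
sum(d^2) = 50.
Step 3: rho = 1 - 6*50 / (7*(7^2 - 1)) = 1 - 300/336 = 0.107143.
Step 4: Under H0, t = rho * sqrt((n-2)/(1-rho^2)) = 0.2410 ~ t(5).
Step 5: Two-sided p-value from the t-distribution with 5 df = 0.819151.
Step 6: alpha = 0.1. fail to reject H0.

rho = 0.1071, p = 0.819151, fail to reject H0 at alpha = 0.1.


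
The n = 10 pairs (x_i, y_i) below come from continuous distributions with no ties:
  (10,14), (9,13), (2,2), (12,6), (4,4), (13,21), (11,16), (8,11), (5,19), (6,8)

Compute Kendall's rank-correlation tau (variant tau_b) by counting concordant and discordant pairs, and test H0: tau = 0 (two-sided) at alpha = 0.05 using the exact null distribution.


Step 1: Enumerate the 45 unordered pairs (i,j) with i<j and classify each by sign(x_j-x_i) * sign(y_j-y_i).
  (1,2):dx=-1,dy=-1->C; (1,3):dx=-8,dy=-12->C; (1,4):dx=+2,dy=-8->D; (1,5):dx=-6,dy=-10->C
  (1,6):dx=+3,dy=+7->C; (1,7):dx=+1,dy=+2->C; (1,8):dx=-2,dy=-3->C; (1,9):dx=-5,dy=+5->D
  (1,10):dx=-4,dy=-6->C; (2,3):dx=-7,dy=-11->C; (2,4):dx=+3,dy=-7->D; (2,5):dx=-5,dy=-9->C
  (2,6):dx=+4,dy=+8->C; (2,7):dx=+2,dy=+3->C; (2,8):dx=-1,dy=-2->C; (2,9):dx=-4,dy=+6->D
  (2,10):dx=-3,dy=-5->C; (3,4):dx=+10,dy=+4->C; (3,5):dx=+2,dy=+2->C; (3,6):dx=+11,dy=+19->C
  (3,7):dx=+9,dy=+14->C; (3,8):dx=+6,dy=+9->C; (3,9):dx=+3,dy=+17->C; (3,10):dx=+4,dy=+6->C
  (4,5):dx=-8,dy=-2->C; (4,6):dx=+1,dy=+15->C; (4,7):dx=-1,dy=+10->D; (4,8):dx=-4,dy=+5->D
  (4,9):dx=-7,dy=+13->D; (4,10):dx=-6,dy=+2->D; (5,6):dx=+9,dy=+17->C; (5,7):dx=+7,dy=+12->C
  (5,8):dx=+4,dy=+7->C; (5,9):dx=+1,dy=+15->C; (5,10):dx=+2,dy=+4->C; (6,7):dx=-2,dy=-5->C
  (6,8):dx=-5,dy=-10->C; (6,9):dx=-8,dy=-2->C; (6,10):dx=-7,dy=-13->C; (7,8):dx=-3,dy=-5->C
  (7,9):dx=-6,dy=+3->D; (7,10):dx=-5,dy=-8->C; (8,9):dx=-3,dy=+8->D; (8,10):dx=-2,dy=-3->C
  (9,10):dx=+1,dy=-11->D
Step 2: C = 34, D = 11, total pairs = 45.
Step 3: tau = (C - D)/(n(n-1)/2) = (34 - 11)/45 = 0.511111.
Step 4: Exact two-sided p-value (enumerate n! = 3628800 permutations of y under H0): p = 0.046623.
Step 5: alpha = 0.05. reject H0.

tau_b = 0.5111 (C=34, D=11), p = 0.046623, reject H0.


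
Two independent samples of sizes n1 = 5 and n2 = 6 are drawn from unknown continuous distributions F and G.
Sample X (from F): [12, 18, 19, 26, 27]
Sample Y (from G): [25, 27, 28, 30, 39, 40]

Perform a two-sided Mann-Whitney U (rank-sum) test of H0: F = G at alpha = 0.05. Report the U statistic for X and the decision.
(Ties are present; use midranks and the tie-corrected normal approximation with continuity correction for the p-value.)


Step 1: Combine and sort all 11 observations; assign midranks.
sorted (value, group): (12,X), (18,X), (19,X), (25,Y), (26,X), (27,X), (27,Y), (28,Y), (30,Y), (39,Y), (40,Y)
ranks: 12->1, 18->2, 19->3, 25->4, 26->5, 27->6.5, 27->6.5, 28->8, 30->9, 39->10, 40->11
Step 2: Rank sum for X: R1 = 1 + 2 + 3 + 5 + 6.5 = 17.5.
Step 3: U_X = R1 - n1(n1+1)/2 = 17.5 - 5*6/2 = 17.5 - 15 = 2.5.
       U_Y = n1*n2 - U_X = 30 - 2.5 = 27.5.
Step 4: Ties are present, so use the tie-corrected normal approximation (with continuity correction) for the p-value.
Step 5: p-value = 0.028100; compare to alpha = 0.05. reject H0.

U_X = 2.5, p = 0.028100, reject H0 at alpha = 0.05.


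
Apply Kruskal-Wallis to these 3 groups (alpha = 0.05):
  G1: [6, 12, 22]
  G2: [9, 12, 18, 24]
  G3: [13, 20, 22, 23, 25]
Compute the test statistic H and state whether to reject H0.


Step 1: Combine all N = 12 observations and assign midranks.
sorted (value, group, rank): (6,G1,1), (9,G2,2), (12,G1,3.5), (12,G2,3.5), (13,G3,5), (18,G2,6), (20,G3,7), (22,G1,8.5), (22,G3,8.5), (23,G3,10), (24,G2,11), (25,G3,12)
Step 2: Sum ranks within each group.
R_1 = 13 (n_1 = 3)
R_2 = 22.5 (n_2 = 4)
R_3 = 42.5 (n_3 = 5)
Step 3: H = 12/(N(N+1)) * sum(R_i^2/n_i) - 3(N+1)
     = 12/(12*13) * (13^2/3 + 22.5^2/4 + 42.5^2/5) - 3*13
     = 0.076923 * 544.146 - 39
     = 2.857372.
Step 4: Ties present; correction factor C = 1 - 12/(12^3 - 12) = 0.993007. Corrected H = 2.857372 / 0.993007 = 2.877494.
Step 5: Under H0, H ~ chi^2(2); p-value = 0.237225.
Step 6: alpha = 0.05. fail to reject H0.

H = 2.8775, df = 2, p = 0.237225, fail to reject H0.


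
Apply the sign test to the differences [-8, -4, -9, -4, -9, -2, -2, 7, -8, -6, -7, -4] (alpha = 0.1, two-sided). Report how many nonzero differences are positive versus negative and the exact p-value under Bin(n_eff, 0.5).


Step 1: Discard zero differences. Original n = 12; n_eff = number of nonzero differences = 12.
Nonzero differences (with sign): -8, -4, -9, -4, -9, -2, -2, +7, -8, -6, -7, -4
Step 2: Count signs: positive = 1, negative = 11.
Step 3: Under H0: P(positive) = 0.5, so the number of positives S ~ Bin(12, 0.5).
Step 4: Two-sided exact p-value = sum of Bin(12,0.5) probabilities at or below the observed probability = 0.006348.
Step 5: alpha = 0.1. reject H0.

n_eff = 12, pos = 1, neg = 11, p = 0.006348, reject H0.


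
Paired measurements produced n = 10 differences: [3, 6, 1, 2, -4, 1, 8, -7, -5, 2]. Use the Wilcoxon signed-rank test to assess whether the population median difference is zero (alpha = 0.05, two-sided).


Step 1: Drop any zero differences (none here) and take |d_i|.
|d| = [3, 6, 1, 2, 4, 1, 8, 7, 5, 2]
Step 2: Midrank |d_i| (ties get averaged ranks).
ranks: |3|->5, |6|->8, |1|->1.5, |2|->3.5, |4|->6, |1|->1.5, |8|->10, |7|->9, |5|->7, |2|->3.5
Step 3: Attach original signs; sum ranks with positive sign and with negative sign.
W+ = 5 + 8 + 1.5 + 3.5 + 1.5 + 10 + 3.5 = 33
W- = 6 + 9 + 7 = 22
(Check: W+ + W- = 55 should equal n(n+1)/2 = 55.)
Step 4: Test statistic W = min(W+, W-) = 22.
Step 5: Ties in |d|, so use the tie-corrected normal approximation.
        E[W] = n(n+1)/4 = 10*11/4 = 27.5.
        Tie groups: |d|=1 (t=2), |d|=2 (t=2); sum(t^3 - t) = 12.
        Var[W] = n(n+1)(2n+1)/24 - sum(t^3-t)/48 = 2310/24 - 12/48 = 96.
        z = (W - E[W]) / sqrt(Var[W]) = (22 - 27.5) / 9.7980 = -0.5613.
        Two-sided p = 2*Phi(z) = 0.574565.
Step 6: alpha = 0.05. fail to reject H0.

W+ = 33, W- = 22, W = min = 22, p = 0.574565, fail to reject H0.


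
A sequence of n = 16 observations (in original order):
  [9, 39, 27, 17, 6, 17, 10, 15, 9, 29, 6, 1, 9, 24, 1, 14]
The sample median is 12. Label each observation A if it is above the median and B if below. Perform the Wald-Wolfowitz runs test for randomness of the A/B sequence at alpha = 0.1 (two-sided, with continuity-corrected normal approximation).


Step 1: Compute median = 12; label A = above, B = below.
Labels in order: BAAABABABABBBABA  (n_A = 8, n_B = 8)
Step 2: Count runs R = 12.
Step 3: Under H0 (random ordering), E[R] = 2*n_A*n_B/(n_A+n_B) + 1 = 2*8*8/16 + 1 = 9.0000.
        Var[R] = 2*n_A*n_B*(2*n_A*n_B - n_A - n_B) / ((n_A+n_B)^2 * (n_A+n_B-1)) = 14336/3840 = 3.7333.
        SD[R] = 1.9322.
Step 4: Continuity-corrected z = (R - 0.5 - E[R]) / SD[R] = (12 - 0.5 - 9.0000) / 1.9322 = 1.2939.
Step 5: Two-sided p-value via normal approximation = 2*(1 - Phi(|z|)) = 0.195709.
Step 6: alpha = 0.1. fail to reject H0.

R = 12, z = 1.2939, p = 0.195709, fail to reject H0.


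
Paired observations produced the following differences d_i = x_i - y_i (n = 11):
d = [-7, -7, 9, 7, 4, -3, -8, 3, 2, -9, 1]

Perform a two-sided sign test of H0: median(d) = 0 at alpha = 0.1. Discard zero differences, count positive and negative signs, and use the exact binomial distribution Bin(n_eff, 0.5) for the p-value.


Step 1: Discard zero differences. Original n = 11; n_eff = number of nonzero differences = 11.
Nonzero differences (with sign): -7, -7, +9, +7, +4, -3, -8, +3, +2, -9, +1
Step 2: Count signs: positive = 6, negative = 5.
Step 3: Under H0: P(positive) = 0.5, so the number of positives S ~ Bin(11, 0.5).
Step 4: Two-sided exact p-value = sum of Bin(11,0.5) probabilities at or below the observed probability = 1.000000.
Step 5: alpha = 0.1. fail to reject H0.

n_eff = 11, pos = 6, neg = 5, p = 1.000000, fail to reject H0.


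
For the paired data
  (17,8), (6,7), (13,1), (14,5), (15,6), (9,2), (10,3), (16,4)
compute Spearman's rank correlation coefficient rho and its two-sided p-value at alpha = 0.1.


Step 1: Rank x and y separately (midranks; no ties here).
rank(x): 17->8, 6->1, 13->4, 14->5, 15->6, 9->2, 10->3, 16->7
rank(y): 8->8, 7->7, 1->1, 5->5, 6->6, 2->2, 3->3, 4->4
Step 2: d_i = R_x(i) - R_y(i); compute d_i^2.
  (8-8)^2=0, (1-7)^2=36, (4-1)^2=9, (5-5)^2=0, (6-6)^2=0, (2-2)^2=0, (3-3)^2=0, (7-4)^2=9
sum(d^2) = 54.
Step 3: rho = 1 - 6*54 / (8*(8^2 - 1)) = 1 - 324/504 = 0.357143.
Step 4: Under H0, t = rho * sqrt((n-2)/(1-rho^2)) = 0.9366 ~ t(6).
Step 5: Two-sided p-value from the t-distribution with 6 df = 0.385121.
Step 6: alpha = 0.1. fail to reject H0.

rho = 0.3571, p = 0.385121, fail to reject H0 at alpha = 0.1.


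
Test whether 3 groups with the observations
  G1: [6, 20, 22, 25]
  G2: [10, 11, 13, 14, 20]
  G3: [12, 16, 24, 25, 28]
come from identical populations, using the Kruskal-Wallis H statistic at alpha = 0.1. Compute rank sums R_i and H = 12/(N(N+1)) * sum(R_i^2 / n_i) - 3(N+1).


Step 1: Combine all N = 14 observations and assign midranks.
sorted (value, group, rank): (6,G1,1), (10,G2,2), (11,G2,3), (12,G3,4), (13,G2,5), (14,G2,6), (16,G3,7), (20,G1,8.5), (20,G2,8.5), (22,G1,10), (24,G3,11), (25,G1,12.5), (25,G3,12.5), (28,G3,14)
Step 2: Sum ranks within each group.
R_1 = 32 (n_1 = 4)
R_2 = 24.5 (n_2 = 5)
R_3 = 48.5 (n_3 = 5)
Step 3: H = 12/(N(N+1)) * sum(R_i^2/n_i) - 3(N+1)
     = 12/(14*15) * (32^2/4 + 24.5^2/5 + 48.5^2/5) - 3*15
     = 0.057143 * 846.5 - 45
     = 3.371429.
Step 4: Ties present; correction factor C = 1 - 12/(14^3 - 14) = 0.995604. Corrected H = 3.371429 / 0.995604 = 3.386313.
Step 5: Under H0, H ~ chi^2(2); p-value = 0.183938.
Step 6: alpha = 0.1. fail to reject H0.

H = 3.3863, df = 2, p = 0.183938, fail to reject H0.


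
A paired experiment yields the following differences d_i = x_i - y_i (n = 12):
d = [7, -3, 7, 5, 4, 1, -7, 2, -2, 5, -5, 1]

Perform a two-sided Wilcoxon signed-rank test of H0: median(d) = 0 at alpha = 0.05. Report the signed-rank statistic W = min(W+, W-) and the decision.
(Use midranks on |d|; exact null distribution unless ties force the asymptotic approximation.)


Step 1: Drop any zero differences (none here) and take |d_i|.
|d| = [7, 3, 7, 5, 4, 1, 7, 2, 2, 5, 5, 1]
Step 2: Midrank |d_i| (ties get averaged ranks).
ranks: |7|->11, |3|->5, |7|->11, |5|->8, |4|->6, |1|->1.5, |7|->11, |2|->3.5, |2|->3.5, |5|->8, |5|->8, |1|->1.5
Step 3: Attach original signs; sum ranks with positive sign and with negative sign.
W+ = 11 + 11 + 8 + 6 + 1.5 + 3.5 + 8 + 1.5 = 50.5
W- = 5 + 11 + 3.5 + 8 = 27.5
(Check: W+ + W- = 78 should equal n(n+1)/2 = 78.)
Step 4: Test statistic W = min(W+, W-) = 27.5.
Step 5: Ties in |d|, so use the tie-corrected normal approximation.
        E[W] = n(n+1)/4 = 12*13/4 = 39.
        Tie groups: |d|=1 (t=2), |d|=2 (t=2), |d|=5 (t=3), |d|=7 (t=3); sum(t^3 - t) = 60.
        Var[W] = n(n+1)(2n+1)/24 - sum(t^3-t)/48 = 3900/24 - 60/48 = 161.25.
        z = (W - E[W]) / sqrt(Var[W]) = (27.5 - 39) / 12.6984 = -0.9056.
        Two-sided p = 2*Phi(z) = 0.365135.
Step 6: alpha = 0.05. fail to reject H0.

W+ = 50.5, W- = 27.5, W = min = 27.5, p = 0.365135, fail to reject H0.


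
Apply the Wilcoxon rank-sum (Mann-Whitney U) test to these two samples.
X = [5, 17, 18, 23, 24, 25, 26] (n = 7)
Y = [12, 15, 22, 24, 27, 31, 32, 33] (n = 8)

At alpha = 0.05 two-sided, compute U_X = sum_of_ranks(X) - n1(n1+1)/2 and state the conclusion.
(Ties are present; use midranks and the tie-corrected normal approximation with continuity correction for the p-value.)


Step 1: Combine and sort all 15 observations; assign midranks.
sorted (value, group): (5,X), (12,Y), (15,Y), (17,X), (18,X), (22,Y), (23,X), (24,X), (24,Y), (25,X), (26,X), (27,Y), (31,Y), (32,Y), (33,Y)
ranks: 5->1, 12->2, 15->3, 17->4, 18->5, 22->6, 23->7, 24->8.5, 24->8.5, 25->10, 26->11, 27->12, 31->13, 32->14, 33->15
Step 2: Rank sum for X: R1 = 1 + 4 + 5 + 7 + 8.5 + 10 + 11 = 46.5.
Step 3: U_X = R1 - n1(n1+1)/2 = 46.5 - 7*8/2 = 46.5 - 28 = 18.5.
       U_Y = n1*n2 - U_X = 56 - 18.5 = 37.5.
Step 4: Ties are present, so use the tie-corrected normal approximation (with continuity correction) for the p-value.
Step 5: p-value = 0.297190; compare to alpha = 0.05. fail to reject H0.

U_X = 18.5, p = 0.297190, fail to reject H0 at alpha = 0.05.


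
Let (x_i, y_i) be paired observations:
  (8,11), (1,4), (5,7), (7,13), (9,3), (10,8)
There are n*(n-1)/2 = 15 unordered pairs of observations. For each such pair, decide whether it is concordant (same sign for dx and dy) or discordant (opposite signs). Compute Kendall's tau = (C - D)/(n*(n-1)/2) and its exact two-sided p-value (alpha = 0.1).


Step 1: Enumerate the 15 unordered pairs (i,j) with i<j and classify each by sign(x_j-x_i) * sign(y_j-y_i).
  (1,2):dx=-7,dy=-7->C; (1,3):dx=-3,dy=-4->C; (1,4):dx=-1,dy=+2->D; (1,5):dx=+1,dy=-8->D
  (1,6):dx=+2,dy=-3->D; (2,3):dx=+4,dy=+3->C; (2,4):dx=+6,dy=+9->C; (2,5):dx=+8,dy=-1->D
  (2,6):dx=+9,dy=+4->C; (3,4):dx=+2,dy=+6->C; (3,5):dx=+4,dy=-4->D; (3,6):dx=+5,dy=+1->C
  (4,5):dx=+2,dy=-10->D; (4,6):dx=+3,dy=-5->D; (5,6):dx=+1,dy=+5->C
Step 2: C = 8, D = 7, total pairs = 15.
Step 3: tau = (C - D)/(n(n-1)/2) = (8 - 7)/15 = 0.066667.
Step 4: Exact two-sided p-value (enumerate n! = 720 permutations of y under H0): p = 1.000000.
Step 5: alpha = 0.1. fail to reject H0.

tau_b = 0.0667 (C=8, D=7), p = 1.000000, fail to reject H0.


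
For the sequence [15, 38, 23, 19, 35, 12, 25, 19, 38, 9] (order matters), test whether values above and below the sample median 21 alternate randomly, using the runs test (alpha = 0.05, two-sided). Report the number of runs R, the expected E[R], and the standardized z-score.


Step 1: Compute median = 21; label A = above, B = below.
Labels in order: BAABABABAB  (n_A = 5, n_B = 5)
Step 2: Count runs R = 9.
Step 3: Under H0 (random ordering), E[R] = 2*n_A*n_B/(n_A+n_B) + 1 = 2*5*5/10 + 1 = 6.0000.
        Var[R] = 2*n_A*n_B*(2*n_A*n_B - n_A - n_B) / ((n_A+n_B)^2 * (n_A+n_B-1)) = 2000/900 = 2.2222.
        SD[R] = 1.4907.
Step 4: Continuity-corrected z = (R - 0.5 - E[R]) / SD[R] = (9 - 0.5 - 6.0000) / 1.4907 = 1.6771.
Step 5: Two-sided p-value via normal approximation = 2*(1 - Phi(|z|)) = 0.093533.
Step 6: alpha = 0.05. fail to reject H0.

R = 9, z = 1.6771, p = 0.093533, fail to reject H0.


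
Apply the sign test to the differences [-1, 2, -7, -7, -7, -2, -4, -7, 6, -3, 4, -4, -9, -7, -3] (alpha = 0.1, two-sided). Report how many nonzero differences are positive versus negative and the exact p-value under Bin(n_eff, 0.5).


Step 1: Discard zero differences. Original n = 15; n_eff = number of nonzero differences = 15.
Nonzero differences (with sign): -1, +2, -7, -7, -7, -2, -4, -7, +6, -3, +4, -4, -9, -7, -3
Step 2: Count signs: positive = 3, negative = 12.
Step 3: Under H0: P(positive) = 0.5, so the number of positives S ~ Bin(15, 0.5).
Step 4: Two-sided exact p-value = sum of Bin(15,0.5) probabilities at or below the observed probability = 0.035156.
Step 5: alpha = 0.1. reject H0.

n_eff = 15, pos = 3, neg = 12, p = 0.035156, reject H0.


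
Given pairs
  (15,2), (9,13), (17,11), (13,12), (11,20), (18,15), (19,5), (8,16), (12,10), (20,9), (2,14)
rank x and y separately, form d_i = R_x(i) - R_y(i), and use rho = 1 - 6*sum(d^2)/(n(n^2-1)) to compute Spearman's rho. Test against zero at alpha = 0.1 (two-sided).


Step 1: Rank x and y separately (midranks; no ties here).
rank(x): 15->7, 9->3, 17->8, 13->6, 11->4, 18->9, 19->10, 8->2, 12->5, 20->11, 2->1
rank(y): 2->1, 13->7, 11->5, 12->6, 20->11, 15->9, 5->2, 16->10, 10->4, 9->3, 14->8
Step 2: d_i = R_x(i) - R_y(i); compute d_i^2.
  (7-1)^2=36, (3-7)^2=16, (8-5)^2=9, (6-6)^2=0, (4-11)^2=49, (9-9)^2=0, (10-2)^2=64, (2-10)^2=64, (5-4)^2=1, (11-3)^2=64, (1-8)^2=49
sum(d^2) = 352.
Step 3: rho = 1 - 6*352 / (11*(11^2 - 1)) = 1 - 2112/1320 = -0.600000.
Step 4: Under H0, t = rho * sqrt((n-2)/(1-rho^2)) = -2.2500 ~ t(9).
Step 5: Two-sided p-value from the t-distribution with 9 df = 0.051003.
Step 6: alpha = 0.1. reject H0.

rho = -0.6000, p = 0.051003, reject H0 at alpha = 0.1.


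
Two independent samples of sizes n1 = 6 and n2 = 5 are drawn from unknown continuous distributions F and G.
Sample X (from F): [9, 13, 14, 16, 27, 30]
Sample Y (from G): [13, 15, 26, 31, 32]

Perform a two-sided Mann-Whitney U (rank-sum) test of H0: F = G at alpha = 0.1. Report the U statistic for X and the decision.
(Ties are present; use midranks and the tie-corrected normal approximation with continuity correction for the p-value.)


Step 1: Combine and sort all 11 observations; assign midranks.
sorted (value, group): (9,X), (13,X), (13,Y), (14,X), (15,Y), (16,X), (26,Y), (27,X), (30,X), (31,Y), (32,Y)
ranks: 9->1, 13->2.5, 13->2.5, 14->4, 15->5, 16->6, 26->7, 27->8, 30->9, 31->10, 32->11
Step 2: Rank sum for X: R1 = 1 + 2.5 + 4 + 6 + 8 + 9 = 30.5.
Step 3: U_X = R1 - n1(n1+1)/2 = 30.5 - 6*7/2 = 30.5 - 21 = 9.5.
       U_Y = n1*n2 - U_X = 30 - 9.5 = 20.5.
Step 4: Ties are present, so use the tie-corrected normal approximation (with continuity correction) for the p-value.
Step 5: p-value = 0.360216; compare to alpha = 0.1. fail to reject H0.

U_X = 9.5, p = 0.360216, fail to reject H0 at alpha = 0.1.


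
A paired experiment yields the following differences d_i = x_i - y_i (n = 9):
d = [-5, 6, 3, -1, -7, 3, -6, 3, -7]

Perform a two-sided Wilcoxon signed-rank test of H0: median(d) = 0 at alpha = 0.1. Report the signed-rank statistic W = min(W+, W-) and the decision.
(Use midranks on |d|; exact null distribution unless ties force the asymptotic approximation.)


Step 1: Drop any zero differences (none here) and take |d_i|.
|d| = [5, 6, 3, 1, 7, 3, 6, 3, 7]
Step 2: Midrank |d_i| (ties get averaged ranks).
ranks: |5|->5, |6|->6.5, |3|->3, |1|->1, |7|->8.5, |3|->3, |6|->6.5, |3|->3, |7|->8.5
Step 3: Attach original signs; sum ranks with positive sign and with negative sign.
W+ = 6.5 + 3 + 3 + 3 = 15.5
W- = 5 + 1 + 8.5 + 6.5 + 8.5 = 29.5
(Check: W+ + W- = 45 should equal n(n+1)/2 = 45.)
Step 4: Test statistic W = min(W+, W-) = 15.5.
Step 5: Ties in |d|, so use the tie-corrected normal approximation.
        E[W] = n(n+1)/4 = 9*10/4 = 22.5.
        Tie groups: |d|=3 (t=3), |d|=6 (t=2), |d|=7 (t=2); sum(t^3 - t) = 36.
        Var[W] = n(n+1)(2n+1)/24 - sum(t^3-t)/48 = 1710/24 - 36/48 = 70.5.
        z = (W - E[W]) / sqrt(Var[W]) = (15.5 - 22.5) / 8.3964 = -0.8337.
        Two-sided p = 2*Phi(z) = 0.404457.
Step 6: alpha = 0.1. fail to reject H0.

W+ = 15.5, W- = 29.5, W = min = 15.5, p = 0.404457, fail to reject H0.


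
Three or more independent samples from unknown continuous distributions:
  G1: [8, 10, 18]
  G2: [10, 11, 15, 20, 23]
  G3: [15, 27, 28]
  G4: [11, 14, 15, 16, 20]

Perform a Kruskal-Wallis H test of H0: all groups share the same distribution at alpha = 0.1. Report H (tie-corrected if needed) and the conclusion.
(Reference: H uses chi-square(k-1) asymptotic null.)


Step 1: Combine all N = 16 observations and assign midranks.
sorted (value, group, rank): (8,G1,1), (10,G1,2.5), (10,G2,2.5), (11,G2,4.5), (11,G4,4.5), (14,G4,6), (15,G2,8), (15,G3,8), (15,G4,8), (16,G4,10), (18,G1,11), (20,G2,12.5), (20,G4,12.5), (23,G2,14), (27,G3,15), (28,G3,16)
Step 2: Sum ranks within each group.
R_1 = 14.5 (n_1 = 3)
R_2 = 41.5 (n_2 = 5)
R_3 = 39 (n_3 = 3)
R_4 = 41 (n_4 = 5)
Step 3: H = 12/(N(N+1)) * sum(R_i^2/n_i) - 3(N+1)
     = 12/(16*17) * (14.5^2/3 + 41.5^2/5 + 39^2/3 + 41^2/5) - 3*17
     = 0.044118 * 1257.73 - 51
     = 4.488235.
Step 4: Ties present; correction factor C = 1 - 42/(16^3 - 16) = 0.989706. Corrected H = 4.488235 / 0.989706 = 4.534918.
Step 5: Under H0, H ~ chi^2(3); p-value = 0.209197.
Step 6: alpha = 0.1. fail to reject H0.

H = 4.5349, df = 3, p = 0.209197, fail to reject H0.


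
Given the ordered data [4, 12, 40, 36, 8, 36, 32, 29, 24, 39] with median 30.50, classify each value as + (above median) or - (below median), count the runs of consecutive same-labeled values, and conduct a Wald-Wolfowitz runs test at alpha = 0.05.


Step 1: Compute median = 30.50; label A = above, B = below.
Labels in order: BBAABAABBA  (n_A = 5, n_B = 5)
Step 2: Count runs R = 6.
Step 3: Under H0 (random ordering), E[R] = 2*n_A*n_B/(n_A+n_B) + 1 = 2*5*5/10 + 1 = 6.0000.
        Var[R] = 2*n_A*n_B*(2*n_A*n_B - n_A - n_B) / ((n_A+n_B)^2 * (n_A+n_B-1)) = 2000/900 = 2.2222.
        SD[R] = 1.4907.
Step 4: R = E[R], so z = 0 with no continuity correction.
Step 5: Two-sided p-value via normal approximation = 2*(1 - Phi(|z|)) = 1.000000.
Step 6: alpha = 0.05. fail to reject H0.

R = 6, z = 0.0000, p = 1.000000, fail to reject H0.


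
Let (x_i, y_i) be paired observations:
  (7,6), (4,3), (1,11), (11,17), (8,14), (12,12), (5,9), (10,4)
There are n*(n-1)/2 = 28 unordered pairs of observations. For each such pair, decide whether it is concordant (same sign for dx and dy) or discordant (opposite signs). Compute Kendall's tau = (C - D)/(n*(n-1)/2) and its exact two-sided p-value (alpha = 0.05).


Step 1: Enumerate the 28 unordered pairs (i,j) with i<j and classify each by sign(x_j-x_i) * sign(y_j-y_i).
  (1,2):dx=-3,dy=-3->C; (1,3):dx=-6,dy=+5->D; (1,4):dx=+4,dy=+11->C; (1,5):dx=+1,dy=+8->C
  (1,6):dx=+5,dy=+6->C; (1,7):dx=-2,dy=+3->D; (1,8):dx=+3,dy=-2->D; (2,3):dx=-3,dy=+8->D
  (2,4):dx=+7,dy=+14->C; (2,5):dx=+4,dy=+11->C; (2,6):dx=+8,dy=+9->C; (2,7):dx=+1,dy=+6->C
  (2,8):dx=+6,dy=+1->C; (3,4):dx=+10,dy=+6->C; (3,5):dx=+7,dy=+3->C; (3,6):dx=+11,dy=+1->C
  (3,7):dx=+4,dy=-2->D; (3,8):dx=+9,dy=-7->D; (4,5):dx=-3,dy=-3->C; (4,6):dx=+1,dy=-5->D
  (4,7):dx=-6,dy=-8->C; (4,8):dx=-1,dy=-13->C; (5,6):dx=+4,dy=-2->D; (5,7):dx=-3,dy=-5->C
  (5,8):dx=+2,dy=-10->D; (6,7):dx=-7,dy=-3->C; (6,8):dx=-2,dy=-8->C; (7,8):dx=+5,dy=-5->D
Step 2: C = 18, D = 10, total pairs = 28.
Step 3: tau = (C - D)/(n(n-1)/2) = (18 - 10)/28 = 0.285714.
Step 4: Exact two-sided p-value (enumerate n! = 40320 permutations of y under H0): p = 0.398760.
Step 5: alpha = 0.05. fail to reject H0.

tau_b = 0.2857 (C=18, D=10), p = 0.398760, fail to reject H0.


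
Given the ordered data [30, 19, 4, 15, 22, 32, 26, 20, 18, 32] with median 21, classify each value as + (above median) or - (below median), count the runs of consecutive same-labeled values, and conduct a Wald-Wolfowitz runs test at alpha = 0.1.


Step 1: Compute median = 21; label A = above, B = below.
Labels in order: ABBBAAABBA  (n_A = 5, n_B = 5)
Step 2: Count runs R = 5.
Step 3: Under H0 (random ordering), E[R] = 2*n_A*n_B/(n_A+n_B) + 1 = 2*5*5/10 + 1 = 6.0000.
        Var[R] = 2*n_A*n_B*(2*n_A*n_B - n_A - n_B) / ((n_A+n_B)^2 * (n_A+n_B-1)) = 2000/900 = 2.2222.
        SD[R] = 1.4907.
Step 4: Continuity-corrected z = (R + 0.5 - E[R]) / SD[R] = (5 + 0.5 - 6.0000) / 1.4907 = -0.3354.
Step 5: Two-sided p-value via normal approximation = 2*(1 - Phi(|z|)) = 0.737316.
Step 6: alpha = 0.1. fail to reject H0.

R = 5, z = -0.3354, p = 0.737316, fail to reject H0.


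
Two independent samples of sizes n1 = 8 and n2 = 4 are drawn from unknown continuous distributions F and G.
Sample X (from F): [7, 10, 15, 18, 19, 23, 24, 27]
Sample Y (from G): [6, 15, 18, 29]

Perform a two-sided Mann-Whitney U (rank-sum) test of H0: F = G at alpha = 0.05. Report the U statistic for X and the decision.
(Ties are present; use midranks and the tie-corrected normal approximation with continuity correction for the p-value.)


Step 1: Combine and sort all 12 observations; assign midranks.
sorted (value, group): (6,Y), (7,X), (10,X), (15,X), (15,Y), (18,X), (18,Y), (19,X), (23,X), (24,X), (27,X), (29,Y)
ranks: 6->1, 7->2, 10->3, 15->4.5, 15->4.5, 18->6.5, 18->6.5, 19->8, 23->9, 24->10, 27->11, 29->12
Step 2: Rank sum for X: R1 = 2 + 3 + 4.5 + 6.5 + 8 + 9 + 10 + 11 = 54.
Step 3: U_X = R1 - n1(n1+1)/2 = 54 - 8*9/2 = 54 - 36 = 18.
       U_Y = n1*n2 - U_X = 32 - 18 = 14.
Step 4: Ties are present, so use the tie-corrected normal approximation (with continuity correction) for the p-value.
Step 5: p-value = 0.798215; compare to alpha = 0.05. fail to reject H0.

U_X = 18, p = 0.798215, fail to reject H0 at alpha = 0.05.


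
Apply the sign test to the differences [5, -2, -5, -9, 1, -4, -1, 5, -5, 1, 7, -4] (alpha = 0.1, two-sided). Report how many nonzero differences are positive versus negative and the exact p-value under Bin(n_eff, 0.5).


Step 1: Discard zero differences. Original n = 12; n_eff = number of nonzero differences = 12.
Nonzero differences (with sign): +5, -2, -5, -9, +1, -4, -1, +5, -5, +1, +7, -4
Step 2: Count signs: positive = 5, negative = 7.
Step 3: Under H0: P(positive) = 0.5, so the number of positives S ~ Bin(12, 0.5).
Step 4: Two-sided exact p-value = sum of Bin(12,0.5) probabilities at or below the observed probability = 0.774414.
Step 5: alpha = 0.1. fail to reject H0.

n_eff = 12, pos = 5, neg = 7, p = 0.774414, fail to reject H0.


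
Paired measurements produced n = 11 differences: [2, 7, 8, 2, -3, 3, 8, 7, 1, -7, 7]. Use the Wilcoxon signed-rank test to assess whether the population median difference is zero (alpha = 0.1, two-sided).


Step 1: Drop any zero differences (none here) and take |d_i|.
|d| = [2, 7, 8, 2, 3, 3, 8, 7, 1, 7, 7]
Step 2: Midrank |d_i| (ties get averaged ranks).
ranks: |2|->2.5, |7|->7.5, |8|->10.5, |2|->2.5, |3|->4.5, |3|->4.5, |8|->10.5, |7|->7.5, |1|->1, |7|->7.5, |7|->7.5
Step 3: Attach original signs; sum ranks with positive sign and with negative sign.
W+ = 2.5 + 7.5 + 10.5 + 2.5 + 4.5 + 10.5 + 7.5 + 1 + 7.5 = 54
W- = 4.5 + 7.5 = 12
(Check: W+ + W- = 66 should equal n(n+1)/2 = 66.)
Step 4: Test statistic W = min(W+, W-) = 12.
Step 5: Ties in |d|, so use the tie-corrected normal approximation.
        E[W] = n(n+1)/4 = 11*12/4 = 33.
        Tie groups: |d|=2 (t=2), |d|=3 (t=2), |d|=7 (t=4), |d|=8 (t=2); sum(t^3 - t) = 78.
        Var[W] = n(n+1)(2n+1)/24 - sum(t^3-t)/48 = 3036/24 - 78/48 = 124.875.
        z = (W - E[W]) / sqrt(Var[W]) = (12 - 33) / 11.1747 = -1.8792.
        Two-sided p = 2*Phi(z) = 0.060212.
Step 6: alpha = 0.1. reject H0.

W+ = 54, W- = 12, W = min = 12, p = 0.060212, reject H0.


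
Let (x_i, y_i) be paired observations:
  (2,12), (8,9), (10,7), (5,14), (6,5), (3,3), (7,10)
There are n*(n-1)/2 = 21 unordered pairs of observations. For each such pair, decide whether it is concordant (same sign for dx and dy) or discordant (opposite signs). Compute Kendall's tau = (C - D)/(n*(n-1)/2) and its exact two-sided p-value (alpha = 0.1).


Step 1: Enumerate the 21 unordered pairs (i,j) with i<j and classify each by sign(x_j-x_i) * sign(y_j-y_i).
  (1,2):dx=+6,dy=-3->D; (1,3):dx=+8,dy=-5->D; (1,4):dx=+3,dy=+2->C; (1,5):dx=+4,dy=-7->D
  (1,6):dx=+1,dy=-9->D; (1,7):dx=+5,dy=-2->D; (2,3):dx=+2,dy=-2->D; (2,4):dx=-3,dy=+5->D
  (2,5):dx=-2,dy=-4->C; (2,6):dx=-5,dy=-6->C; (2,7):dx=-1,dy=+1->D; (3,4):dx=-5,dy=+7->D
  (3,5):dx=-4,dy=-2->C; (3,6):dx=-7,dy=-4->C; (3,7):dx=-3,dy=+3->D; (4,5):dx=+1,dy=-9->D
  (4,6):dx=-2,dy=-11->C; (4,7):dx=+2,dy=-4->D; (5,6):dx=-3,dy=-2->C; (5,7):dx=+1,dy=+5->C
  (6,7):dx=+4,dy=+7->C
Step 2: C = 9, D = 12, total pairs = 21.
Step 3: tau = (C - D)/(n(n-1)/2) = (9 - 12)/21 = -0.142857.
Step 4: Exact two-sided p-value (enumerate n! = 5040 permutations of y under H0): p = 0.772619.
Step 5: alpha = 0.1. fail to reject H0.

tau_b = -0.1429 (C=9, D=12), p = 0.772619, fail to reject H0.


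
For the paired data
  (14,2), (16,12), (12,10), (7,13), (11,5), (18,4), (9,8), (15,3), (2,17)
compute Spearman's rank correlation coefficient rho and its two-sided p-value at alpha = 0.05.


Step 1: Rank x and y separately (midranks; no ties here).
rank(x): 14->6, 16->8, 12->5, 7->2, 11->4, 18->9, 9->3, 15->7, 2->1
rank(y): 2->1, 12->7, 10->6, 13->8, 5->4, 4->3, 8->5, 3->2, 17->9
Step 2: d_i = R_x(i) - R_y(i); compute d_i^2.
  (6-1)^2=25, (8-7)^2=1, (5-6)^2=1, (2-8)^2=36, (4-4)^2=0, (9-3)^2=36, (3-5)^2=4, (7-2)^2=25, (1-9)^2=64
sum(d^2) = 192.
Step 3: rho = 1 - 6*192 / (9*(9^2 - 1)) = 1 - 1152/720 = -0.600000.
Step 4: Under H0, t = rho * sqrt((n-2)/(1-rho^2)) = -1.9843 ~ t(7).
Step 5: Two-sided p-value from the t-distribution with 7 df = 0.087623.
Step 6: alpha = 0.05. fail to reject H0.

rho = -0.6000, p = 0.087623, fail to reject H0 at alpha = 0.05.


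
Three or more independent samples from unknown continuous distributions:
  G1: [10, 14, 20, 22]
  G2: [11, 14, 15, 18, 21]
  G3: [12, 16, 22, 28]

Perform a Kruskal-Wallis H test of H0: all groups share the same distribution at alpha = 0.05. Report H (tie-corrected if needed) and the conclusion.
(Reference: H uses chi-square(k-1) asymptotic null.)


Step 1: Combine all N = 13 observations and assign midranks.
sorted (value, group, rank): (10,G1,1), (11,G2,2), (12,G3,3), (14,G1,4.5), (14,G2,4.5), (15,G2,6), (16,G3,7), (18,G2,8), (20,G1,9), (21,G2,10), (22,G1,11.5), (22,G3,11.5), (28,G3,13)
Step 2: Sum ranks within each group.
R_1 = 26 (n_1 = 4)
R_2 = 30.5 (n_2 = 5)
R_3 = 34.5 (n_3 = 4)
Step 3: H = 12/(N(N+1)) * sum(R_i^2/n_i) - 3(N+1)
     = 12/(13*14) * (26^2/4 + 30.5^2/5 + 34.5^2/4) - 3*14
     = 0.065934 * 652.612 - 42
     = 1.029396.
Step 4: Ties present; correction factor C = 1 - 12/(13^3 - 13) = 0.994505. Corrected H = 1.029396 / 0.994505 = 1.035083.
Step 5: Under H0, H ~ chi^2(2); p-value = 0.595984.
Step 6: alpha = 0.05. fail to reject H0.

H = 1.0351, df = 2, p = 0.595984, fail to reject H0.


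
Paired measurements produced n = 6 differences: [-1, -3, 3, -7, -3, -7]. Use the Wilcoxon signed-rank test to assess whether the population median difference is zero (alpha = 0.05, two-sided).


Step 1: Drop any zero differences (none here) and take |d_i|.
|d| = [1, 3, 3, 7, 3, 7]
Step 2: Midrank |d_i| (ties get averaged ranks).
ranks: |1|->1, |3|->3, |3|->3, |7|->5.5, |3|->3, |7|->5.5
Step 3: Attach original signs; sum ranks with positive sign and with negative sign.
W+ = 3 = 3
W- = 1 + 3 + 5.5 + 3 + 5.5 = 18
(Check: W+ + W- = 21 should equal n(n+1)/2 = 21.)
Step 4: Test statistic W = min(W+, W-) = 3.
Step 5: Ties in |d|, so use the tie-corrected normal approximation.
        E[W] = n(n+1)/4 = 6*7/4 = 10.5.
        Tie groups: |d|=3 (t=3), |d|=7 (t=2); sum(t^3 - t) = 30.
        Var[W] = n(n+1)(2n+1)/24 - sum(t^3-t)/48 = 546/24 - 30/48 = 22.125.
        z = (W - E[W]) / sqrt(Var[W]) = (3 - 10.5) / 4.7037 = -1.5945.
        Two-sided p = 2*Phi(z) = 0.110828.
Step 6: alpha = 0.05. fail to reject H0.

W+ = 3, W- = 18, W = min = 3, p = 0.110828, fail to reject H0.


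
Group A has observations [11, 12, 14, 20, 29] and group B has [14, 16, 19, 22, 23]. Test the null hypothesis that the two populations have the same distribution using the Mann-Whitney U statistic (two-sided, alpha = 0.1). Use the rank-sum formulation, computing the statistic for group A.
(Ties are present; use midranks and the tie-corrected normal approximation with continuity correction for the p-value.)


Step 1: Combine and sort all 10 observations; assign midranks.
sorted (value, group): (11,X), (12,X), (14,X), (14,Y), (16,Y), (19,Y), (20,X), (22,Y), (23,Y), (29,X)
ranks: 11->1, 12->2, 14->3.5, 14->3.5, 16->5, 19->6, 20->7, 22->8, 23->9, 29->10
Step 2: Rank sum for X: R1 = 1 + 2 + 3.5 + 7 + 10 = 23.5.
Step 3: U_X = R1 - n1(n1+1)/2 = 23.5 - 5*6/2 = 23.5 - 15 = 8.5.
       U_Y = n1*n2 - U_X = 25 - 8.5 = 16.5.
Step 4: Ties are present, so use the tie-corrected normal approximation (with continuity correction) for the p-value.
Step 5: p-value = 0.463344; compare to alpha = 0.1. fail to reject H0.

U_X = 8.5, p = 0.463344, fail to reject H0 at alpha = 0.1.


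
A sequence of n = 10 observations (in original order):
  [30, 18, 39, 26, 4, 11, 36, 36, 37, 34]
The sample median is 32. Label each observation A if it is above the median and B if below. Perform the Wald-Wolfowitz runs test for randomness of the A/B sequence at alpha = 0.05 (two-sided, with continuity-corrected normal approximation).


Step 1: Compute median = 32; label A = above, B = below.
Labels in order: BBABBBAAAA  (n_A = 5, n_B = 5)
Step 2: Count runs R = 4.
Step 3: Under H0 (random ordering), E[R] = 2*n_A*n_B/(n_A+n_B) + 1 = 2*5*5/10 + 1 = 6.0000.
        Var[R] = 2*n_A*n_B*(2*n_A*n_B - n_A - n_B) / ((n_A+n_B)^2 * (n_A+n_B-1)) = 2000/900 = 2.2222.
        SD[R] = 1.4907.
Step 4: Continuity-corrected z = (R + 0.5 - E[R]) / SD[R] = (4 + 0.5 - 6.0000) / 1.4907 = -1.0062.
Step 5: Two-sided p-value via normal approximation = 2*(1 - Phi(|z|)) = 0.314305.
Step 6: alpha = 0.05. fail to reject H0.

R = 4, z = -1.0062, p = 0.314305, fail to reject H0.


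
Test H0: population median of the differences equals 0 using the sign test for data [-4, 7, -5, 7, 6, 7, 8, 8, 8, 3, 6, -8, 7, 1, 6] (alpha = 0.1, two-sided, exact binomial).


Step 1: Discard zero differences. Original n = 15; n_eff = number of nonzero differences = 15.
Nonzero differences (with sign): -4, +7, -5, +7, +6, +7, +8, +8, +8, +3, +6, -8, +7, +1, +6
Step 2: Count signs: positive = 12, negative = 3.
Step 3: Under H0: P(positive) = 0.5, so the number of positives S ~ Bin(15, 0.5).
Step 4: Two-sided exact p-value = sum of Bin(15,0.5) probabilities at or below the observed probability = 0.035156.
Step 5: alpha = 0.1. reject H0.

n_eff = 15, pos = 12, neg = 3, p = 0.035156, reject H0.
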